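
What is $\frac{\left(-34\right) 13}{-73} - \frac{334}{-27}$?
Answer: $\frac{36316}{1971} \approx 18.425$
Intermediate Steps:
$\frac{\left(-34\right) 13}{-73} - \frac{334}{-27} = \left(-442\right) \left(- \frac{1}{73}\right) - - \frac{334}{27} = \frac{442}{73} + \frac{334}{27} = \frac{36316}{1971}$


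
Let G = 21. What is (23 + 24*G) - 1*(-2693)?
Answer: 3220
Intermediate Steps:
(23 + 24*G) - 1*(-2693) = (23 + 24*21) - 1*(-2693) = (23 + 504) + 2693 = 527 + 2693 = 3220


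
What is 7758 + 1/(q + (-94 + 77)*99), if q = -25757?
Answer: 212879519/27440 ≈ 7758.0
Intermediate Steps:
7758 + 1/(q + (-94 + 77)*99) = 7758 + 1/(-25757 + (-94 + 77)*99) = 7758 + 1/(-25757 - 17*99) = 7758 + 1/(-25757 - 1683) = 7758 + 1/(-27440) = 7758 - 1/27440 = 212879519/27440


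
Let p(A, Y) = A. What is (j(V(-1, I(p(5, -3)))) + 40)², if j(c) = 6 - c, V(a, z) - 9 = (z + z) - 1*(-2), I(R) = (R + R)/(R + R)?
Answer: 1089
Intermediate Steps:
I(R) = 1 (I(R) = (2*R)/((2*R)) = (2*R)*(1/(2*R)) = 1)
V(a, z) = 11 + 2*z (V(a, z) = 9 + ((z + z) - 1*(-2)) = 9 + (2*z + 2) = 9 + (2 + 2*z) = 11 + 2*z)
(j(V(-1, I(p(5, -3)))) + 40)² = ((6 - (11 + 2*1)) + 40)² = ((6 - (11 + 2)) + 40)² = ((6 - 1*13) + 40)² = ((6 - 13) + 40)² = (-7 + 40)² = 33² = 1089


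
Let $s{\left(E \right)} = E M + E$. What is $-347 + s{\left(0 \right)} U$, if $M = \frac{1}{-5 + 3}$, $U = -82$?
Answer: $-347$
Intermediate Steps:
$M = - \frac{1}{2}$ ($M = \frac{1}{-2} = - \frac{1}{2} \approx -0.5$)
$s{\left(E \right)} = \frac{E}{2}$ ($s{\left(E \right)} = E \left(- \frac{1}{2}\right) + E = - \frac{E}{2} + E = \frac{E}{2}$)
$-347 + s{\left(0 \right)} U = -347 + \frac{1}{2} \cdot 0 \left(-82\right) = -347 + 0 \left(-82\right) = -347 + 0 = -347$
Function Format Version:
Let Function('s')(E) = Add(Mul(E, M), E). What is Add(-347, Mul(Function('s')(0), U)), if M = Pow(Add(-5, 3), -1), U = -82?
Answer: -347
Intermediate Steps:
M = Rational(-1, 2) (M = Pow(-2, -1) = Rational(-1, 2) ≈ -0.50000)
Function('s')(E) = Mul(Rational(1, 2), E) (Function('s')(E) = Add(Mul(E, Rational(-1, 2)), E) = Add(Mul(Rational(-1, 2), E), E) = Mul(Rational(1, 2), E))
Add(-347, Mul(Function('s')(0), U)) = Add(-347, Mul(Mul(Rational(1, 2), 0), -82)) = Add(-347, Mul(0, -82)) = Add(-347, 0) = -347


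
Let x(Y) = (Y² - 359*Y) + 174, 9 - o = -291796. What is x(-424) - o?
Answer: 40361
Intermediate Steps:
o = 291805 (o = 9 - 1*(-291796) = 9 + 291796 = 291805)
x(Y) = 174 + Y² - 359*Y
x(-424) - o = (174 + (-424)² - 359*(-424)) - 1*291805 = (174 + 179776 + 152216) - 291805 = 332166 - 291805 = 40361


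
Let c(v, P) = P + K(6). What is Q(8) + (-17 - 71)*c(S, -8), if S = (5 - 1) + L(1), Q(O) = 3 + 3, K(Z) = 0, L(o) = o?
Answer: 710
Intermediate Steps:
Q(O) = 6
S = 5 (S = (5 - 1) + 1 = 4 + 1 = 5)
c(v, P) = P (c(v, P) = P + 0 = P)
Q(8) + (-17 - 71)*c(S, -8) = 6 + (-17 - 71)*(-8) = 6 - 88*(-8) = 6 + 704 = 710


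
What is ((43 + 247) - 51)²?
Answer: 57121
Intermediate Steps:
((43 + 247) - 51)² = (290 - 51)² = 239² = 57121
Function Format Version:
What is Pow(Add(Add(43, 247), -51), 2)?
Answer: 57121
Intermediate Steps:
Pow(Add(Add(43, 247), -51), 2) = Pow(Add(290, -51), 2) = Pow(239, 2) = 57121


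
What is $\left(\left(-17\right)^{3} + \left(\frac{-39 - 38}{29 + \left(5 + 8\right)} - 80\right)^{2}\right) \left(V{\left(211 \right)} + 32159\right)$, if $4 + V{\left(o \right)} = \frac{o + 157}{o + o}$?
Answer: $\frac{435678077357}{7596} \approx 5.7356 \cdot 10^{7}$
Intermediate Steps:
$V{\left(o \right)} = -4 + \frac{157 + o}{2 o}$ ($V{\left(o \right)} = -4 + \frac{o + 157}{o + o} = -4 + \frac{157 + o}{2 o}$)
$\left(\left(-17\right)^{3} + \left(\frac{-39 - 38}{29 + \left(5 + 8\right)} - 80\right)^{2}\right) \left(V{\left(211 \right)} + 32159\right) = \left(\left(-17\right)^{3} + \left(\frac{-39 - 38}{29 + \left(5 + 8\right)} - 80\right)^{2}\right) \left(\frac{157 - 1477}{2 \cdot 211} + 32159\right) = \left(-4913 + \left(- \frac{77}{29 + 13} - 80\right)^{2}\right) \left(\frac{1}{2} \cdot \frac{1}{211} \left(157 - 1477\right) + 32159\right) = \left(-4913 + \left(- \frac{77}{42} - 80\right)^{2}\right) \left(\frac{1}{2} \cdot \frac{1}{211} \left(-1320\right) + 32159\right) = \left(-4913 + \left(\left(-77\right) \frac{1}{42} - 80\right)^{2}\right) \left(- \frac{660}{211} + 32159\right) = \left(-4913 + \left(- \frac{11}{6} - 80\right)^{2}\right) \frac{6784889}{211} = \left(-4913 + \left(- \frac{491}{6}\right)^{2}\right) \frac{6784889}{211} = \left(-4913 + \frac{241081}{36}\right) \frac{6784889}{211} = \frac{64213}{36} \cdot \frac{6784889}{211} = \frac{435678077357}{7596}$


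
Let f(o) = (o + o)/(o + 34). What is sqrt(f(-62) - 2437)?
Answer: 6*I*sqrt(3311)/7 ≈ 49.321*I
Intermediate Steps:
f(o) = 2*o/(34 + o) (f(o) = (2*o)/(34 + o) = 2*o/(34 + o))
sqrt(f(-62) - 2437) = sqrt(2*(-62)/(34 - 62) - 2437) = sqrt(2*(-62)/(-28) - 2437) = sqrt(2*(-62)*(-1/28) - 2437) = sqrt(31/7 - 2437) = sqrt(-17028/7) = 6*I*sqrt(3311)/7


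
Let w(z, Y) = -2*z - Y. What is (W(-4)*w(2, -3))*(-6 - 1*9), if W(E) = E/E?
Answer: 15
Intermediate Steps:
w(z, Y) = -Y - 2*z
W(E) = 1
(W(-4)*w(2, -3))*(-6 - 1*9) = (1*(-1*(-3) - 2*2))*(-6 - 1*9) = (1*(3 - 4))*(-6 - 9) = (1*(-1))*(-15) = -1*(-15) = 15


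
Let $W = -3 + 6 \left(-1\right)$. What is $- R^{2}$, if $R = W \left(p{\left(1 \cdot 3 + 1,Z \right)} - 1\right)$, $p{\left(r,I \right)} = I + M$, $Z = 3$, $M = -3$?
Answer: $-81$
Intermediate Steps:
$W = -9$ ($W = -3 - 6 = -9$)
$p{\left(r,I \right)} = -3 + I$ ($p{\left(r,I \right)} = I - 3 = -3 + I$)
$R = 9$ ($R = - 9 \left(\left(-3 + 3\right) - 1\right) = - 9 \left(0 - 1\right) = \left(-9\right) \left(-1\right) = 9$)
$- R^{2} = - 9^{2} = \left(-1\right) 81 = -81$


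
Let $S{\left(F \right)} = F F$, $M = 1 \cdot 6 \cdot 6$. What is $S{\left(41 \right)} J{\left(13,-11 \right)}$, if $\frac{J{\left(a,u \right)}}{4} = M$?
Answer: $242064$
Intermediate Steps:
$M = 36$ ($M = 6 \cdot 6 = 36$)
$J{\left(a,u \right)} = 144$ ($J{\left(a,u \right)} = 4 \cdot 36 = 144$)
$S{\left(F \right)} = F^{2}$
$S{\left(41 \right)} J{\left(13,-11 \right)} = 41^{2} \cdot 144 = 1681 \cdot 144 = 242064$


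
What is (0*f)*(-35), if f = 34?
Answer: 0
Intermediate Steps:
(0*f)*(-35) = (0*34)*(-35) = 0*(-35) = 0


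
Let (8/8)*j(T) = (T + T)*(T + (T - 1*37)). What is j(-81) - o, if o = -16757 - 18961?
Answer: 67956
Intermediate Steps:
j(T) = 2*T*(-37 + 2*T) (j(T) = (T + T)*(T + (T - 1*37)) = (2*T)*(T + (T - 37)) = (2*T)*(T + (-37 + T)) = (2*T)*(-37 + 2*T) = 2*T*(-37 + 2*T))
o = -35718
j(-81) - o = 2*(-81)*(-37 + 2*(-81)) - 1*(-35718) = 2*(-81)*(-37 - 162) + 35718 = 2*(-81)*(-199) + 35718 = 32238 + 35718 = 67956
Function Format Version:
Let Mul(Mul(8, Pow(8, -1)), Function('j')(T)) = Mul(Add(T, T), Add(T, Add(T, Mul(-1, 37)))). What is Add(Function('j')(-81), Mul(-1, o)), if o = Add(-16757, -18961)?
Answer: 67956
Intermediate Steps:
Function('j')(T) = Mul(2, T, Add(-37, Mul(2, T))) (Function('j')(T) = Mul(Add(T, T), Add(T, Add(T, Mul(-1, 37)))) = Mul(Mul(2, T), Add(T, Add(T, -37))) = Mul(Mul(2, T), Add(T, Add(-37, T))) = Mul(Mul(2, T), Add(-37, Mul(2, T))) = Mul(2, T, Add(-37, Mul(2, T))))
o = -35718
Add(Function('j')(-81), Mul(-1, o)) = Add(Mul(2, -81, Add(-37, Mul(2, -81))), Mul(-1, -35718)) = Add(Mul(2, -81, Add(-37, -162)), 35718) = Add(Mul(2, -81, -199), 35718) = Add(32238, 35718) = 67956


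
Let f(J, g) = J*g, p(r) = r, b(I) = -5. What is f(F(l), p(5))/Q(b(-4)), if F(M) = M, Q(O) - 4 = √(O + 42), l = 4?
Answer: -80/21 + 20*√37/21 ≈ 1.9836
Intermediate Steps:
Q(O) = 4 + √(42 + O) (Q(O) = 4 + √(O + 42) = 4 + √(42 + O))
f(F(l), p(5))/Q(b(-4)) = (4*5)/(4 + √(42 - 5)) = 20/(4 + √37)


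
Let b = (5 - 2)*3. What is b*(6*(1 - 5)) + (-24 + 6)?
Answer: -234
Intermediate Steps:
b = 9 (b = 3*3 = 9)
b*(6*(1 - 5)) + (-24 + 6) = 9*(6*(1 - 5)) + (-24 + 6) = 9*(6*(-4)) - 18 = 9*(-24) - 18 = -216 - 18 = -234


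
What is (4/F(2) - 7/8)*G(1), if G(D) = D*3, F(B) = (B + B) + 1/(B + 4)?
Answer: 51/200 ≈ 0.25500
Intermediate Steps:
F(B) = 1/(4 + B) + 2*B (F(B) = 2*B + 1/(4 + B) = 1/(4 + B) + 2*B)
G(D) = 3*D
(4/F(2) - 7/8)*G(1) = (4/(((1 + 2*2² + 8*2)/(4 + 2))) - 7/8)*(3*1) = (4/(((1 + 2*4 + 16)/6)) - 7*⅛)*3 = (4/(((1 + 8 + 16)/6)) - 7/8)*3 = (4/(((⅙)*25)) - 7/8)*3 = (4/(25/6) - 7/8)*3 = (4*(6/25) - 7/8)*3 = (24/25 - 7/8)*3 = (17/200)*3 = 51/200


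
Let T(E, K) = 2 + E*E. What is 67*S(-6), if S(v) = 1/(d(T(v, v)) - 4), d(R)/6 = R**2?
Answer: 67/8660 ≈ 0.0077367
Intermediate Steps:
T(E, K) = 2 + E**2
d(R) = 6*R**2
S(v) = 1/(-4 + 6*(2 + v**2)**2) (S(v) = 1/(6*(2 + v**2)**2 - 4) = 1/(-4 + 6*(2 + v**2)**2))
67*S(-6) = 67*(1/(2*(-2 + 3*(2 + (-6)**2)**2))) = 67*(1/(2*(-2 + 3*(2 + 36)**2))) = 67*(1/(2*(-2 + 3*38**2))) = 67*(1/(2*(-2 + 3*1444))) = 67*(1/(2*(-2 + 4332))) = 67*((1/2)/4330) = 67*((1/2)*(1/4330)) = 67*(1/8660) = 67/8660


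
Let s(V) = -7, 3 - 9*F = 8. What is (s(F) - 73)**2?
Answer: 6400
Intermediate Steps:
F = -5/9 (F = 1/3 - 1/9*8 = 1/3 - 8/9 = -5/9 ≈ -0.55556)
(s(F) - 73)**2 = (-7 - 73)**2 = (-80)**2 = 6400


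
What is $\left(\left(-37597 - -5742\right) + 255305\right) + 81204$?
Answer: $304654$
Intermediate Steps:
$\left(\left(-37597 - -5742\right) + 255305\right) + 81204 = \left(\left(-37597 + 5742\right) + 255305\right) + 81204 = \left(-31855 + 255305\right) + 81204 = 223450 + 81204 = 304654$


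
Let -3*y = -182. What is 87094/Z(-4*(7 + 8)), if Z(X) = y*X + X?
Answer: -43547/1850 ≈ -23.539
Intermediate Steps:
y = 182/3 (y = -⅓*(-182) = 182/3 ≈ 60.667)
Z(X) = 185*X/3 (Z(X) = 182*X/3 + X = 185*X/3)
87094/Z(-4*(7 + 8)) = 87094/((185*(-4*(7 + 8))/3)) = 87094/((185*(-4*15)/3)) = 87094/(((185/3)*(-60))) = 87094/(-3700) = 87094*(-1/3700) = -43547/1850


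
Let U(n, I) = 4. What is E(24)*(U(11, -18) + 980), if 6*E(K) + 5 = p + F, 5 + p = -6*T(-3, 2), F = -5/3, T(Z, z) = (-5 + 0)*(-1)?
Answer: -20500/3 ≈ -6833.3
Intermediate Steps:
T(Z, z) = 5 (T(Z, z) = -5*(-1) = 5)
F = -5/3 (F = -5*1/3 = -5/3 ≈ -1.6667)
p = -35 (p = -5 - 6*5 = -5 - 30 = -35)
E(K) = -125/18 (E(K) = -5/6 + (-35 - 5/3)/6 = -5/6 + (1/6)*(-110/3) = -5/6 - 55/9 = -125/18)
E(24)*(U(11, -18) + 980) = -125*(4 + 980)/18 = -125/18*984 = -20500/3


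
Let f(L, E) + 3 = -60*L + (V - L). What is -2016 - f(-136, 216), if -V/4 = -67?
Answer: -10577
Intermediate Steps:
V = 268 (V = -4*(-67) = 268)
f(L, E) = 265 - 61*L (f(L, E) = -3 + (-60*L + (268 - L)) = -3 + (268 - 61*L) = 265 - 61*L)
-2016 - f(-136, 216) = -2016 - (265 - 61*(-136)) = -2016 - (265 + 8296) = -2016 - 1*8561 = -2016 - 8561 = -10577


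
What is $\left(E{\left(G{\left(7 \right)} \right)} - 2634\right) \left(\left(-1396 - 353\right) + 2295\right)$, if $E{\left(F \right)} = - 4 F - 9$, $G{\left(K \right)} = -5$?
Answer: $-1432158$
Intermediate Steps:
$E{\left(F \right)} = -9 - 4 F$
$\left(E{\left(G{\left(7 \right)} \right)} - 2634\right) \left(\left(-1396 - 353\right) + 2295\right) = \left(\left(-9 - -20\right) - 2634\right) \left(\left(-1396 - 353\right) + 2295\right) = \left(\left(-9 + 20\right) - 2634\right) \left(\left(-1396 - 353\right) + 2295\right) = \left(11 - 2634\right) \left(-1749 + 2295\right) = \left(-2623\right) 546 = -1432158$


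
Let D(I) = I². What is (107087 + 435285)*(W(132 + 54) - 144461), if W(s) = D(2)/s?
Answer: -7286697854012/93 ≈ -7.8352e+10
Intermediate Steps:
W(s) = 4/s (W(s) = 2²/s = 4/s)
(107087 + 435285)*(W(132 + 54) - 144461) = (107087 + 435285)*(4/(132 + 54) - 144461) = 542372*(4/186 - 144461) = 542372*(4*(1/186) - 144461) = 542372*(2/93 - 144461) = 542372*(-13434871/93) = -7286697854012/93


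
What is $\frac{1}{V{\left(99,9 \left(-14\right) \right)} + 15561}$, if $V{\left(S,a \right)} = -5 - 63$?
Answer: $\frac{1}{15493} \approx 6.4545 \cdot 10^{-5}$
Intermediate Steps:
$V{\left(S,a \right)} = -68$ ($V{\left(S,a \right)} = -5 - 63 = -68$)
$\frac{1}{V{\left(99,9 \left(-14\right) \right)} + 15561} = \frac{1}{-68 + 15561} = \frac{1}{15493}$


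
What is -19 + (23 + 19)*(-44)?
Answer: -1867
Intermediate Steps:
-19 + (23 + 19)*(-44) = -19 + 42*(-44) = -19 - 1848 = -1867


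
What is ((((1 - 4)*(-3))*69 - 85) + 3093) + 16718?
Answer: 20347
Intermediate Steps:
((((1 - 4)*(-3))*69 - 85) + 3093) + 16718 = ((-3*(-3)*69 - 85) + 3093) + 16718 = ((9*69 - 85) + 3093) + 16718 = ((621 - 85) + 3093) + 16718 = (536 + 3093) + 16718 = 3629 + 16718 = 20347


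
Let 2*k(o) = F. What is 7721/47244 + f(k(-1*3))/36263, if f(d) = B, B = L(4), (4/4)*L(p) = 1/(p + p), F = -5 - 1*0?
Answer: 559985057/3426418344 ≈ 0.16343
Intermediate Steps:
F = -5 (F = -5 + 0 = -5)
L(p) = 1/(2*p) (L(p) = 1/(p + p) = 1/(2*p))
k(o) = -5/2 (k(o) = (½)*(-5) = -5/2)
B = ⅛ (B = (½)/4 = (½)*(¼) = ⅛ ≈ 0.12500)
f(d) = ⅛
7721/47244 + f(k(-1*3))/36263 = 7721/47244 + (⅛)/36263 = 7721*(1/47244) + (⅛)*(1/36263) = 7721/47244 + 1/290104 = 559985057/3426418344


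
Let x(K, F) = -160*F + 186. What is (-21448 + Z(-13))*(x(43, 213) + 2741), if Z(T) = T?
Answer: 668574533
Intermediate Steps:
x(K, F) = 186 - 160*F
(-21448 + Z(-13))*(x(43, 213) + 2741) = (-21448 - 13)*((186 - 160*213) + 2741) = -21461*((186 - 34080) + 2741) = -21461*(-33894 + 2741) = -21461*(-31153) = 668574533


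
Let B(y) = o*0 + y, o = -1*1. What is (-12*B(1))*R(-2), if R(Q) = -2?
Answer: 24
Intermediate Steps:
o = -1
B(y) = y (B(y) = -1*0 + y = 0 + y = y)
(-12*B(1))*R(-2) = -12*1*(-2) = -12*(-2) = 24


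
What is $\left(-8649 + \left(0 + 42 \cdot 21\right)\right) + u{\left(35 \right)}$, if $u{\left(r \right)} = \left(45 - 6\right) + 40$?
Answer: $-7688$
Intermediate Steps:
$u{\left(r \right)} = 79$ ($u{\left(r \right)} = 39 + 40 = 79$)
$\left(-8649 + \left(0 + 42 \cdot 21\right)\right) + u{\left(35 \right)} = \left(-8649 + \left(0 + 42 \cdot 21\right)\right) + 79 = \left(-8649 + \left(0 + 882\right)\right) + 79 = \left(-8649 + 882\right) + 79 = -7767 + 79 = -7688$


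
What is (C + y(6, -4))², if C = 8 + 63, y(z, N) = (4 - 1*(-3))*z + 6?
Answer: 14161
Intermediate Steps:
y(z, N) = 6 + 7*z (y(z, N) = (4 + 3)*z + 6 = 7*z + 6 = 6 + 7*z)
C = 71
(C + y(6, -4))² = (71 + (6 + 7*6))² = (71 + (6 + 42))² = (71 + 48)² = 119² = 14161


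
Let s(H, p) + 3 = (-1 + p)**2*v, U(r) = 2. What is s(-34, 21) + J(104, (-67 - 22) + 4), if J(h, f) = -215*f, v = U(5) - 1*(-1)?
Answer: 19472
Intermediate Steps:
v = 3 (v = 2 - 1*(-1) = 2 + 1 = 3)
s(H, p) = -3 + 3*(-1 + p)**2 (s(H, p) = -3 + (-1 + p)**2*3 = -3 + 3*(-1 + p)**2)
s(-34, 21) + J(104, (-67 - 22) + 4) = 3*21*(-2 + 21) - 215*((-67 - 22) + 4) = 3*21*19 - 215*(-89 + 4) = 1197 - 215*(-85) = 1197 + 18275 = 19472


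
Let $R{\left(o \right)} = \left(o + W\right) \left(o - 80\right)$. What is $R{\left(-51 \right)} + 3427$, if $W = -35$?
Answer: $14693$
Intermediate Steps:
$R{\left(o \right)} = \left(-80 + o\right) \left(-35 + o\right)$ ($R{\left(o \right)} = \left(o - 35\right) \left(o - 80\right) = \left(-35 + o\right) \left(o - 80\right) = \left(-35 + o\right) \left(-80 + o\right) = \left(-80 + o\right) \left(-35 + o\right)$)
$R{\left(-51 \right)} + 3427 = \left(2800 + \left(-51\right)^{2} - -5865\right) + 3427 = \left(2800 + 2601 + 5865\right) + 3427 = 11266 + 3427 = 14693$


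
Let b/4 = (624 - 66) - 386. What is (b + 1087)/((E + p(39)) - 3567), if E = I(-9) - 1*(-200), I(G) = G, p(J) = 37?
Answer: -1775/3339 ≈ -0.53160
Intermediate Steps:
b = 688 (b = 4*((624 - 66) - 386) = 4*(558 - 386) = 4*172 = 688)
E = 191 (E = -9 - 1*(-200) = -9 + 200 = 191)
(b + 1087)/((E + p(39)) - 3567) = (688 + 1087)/((191 + 37) - 3567) = 1775/(228 - 3567) = 1775/(-3339) = 1775*(-1/3339) = -1775/3339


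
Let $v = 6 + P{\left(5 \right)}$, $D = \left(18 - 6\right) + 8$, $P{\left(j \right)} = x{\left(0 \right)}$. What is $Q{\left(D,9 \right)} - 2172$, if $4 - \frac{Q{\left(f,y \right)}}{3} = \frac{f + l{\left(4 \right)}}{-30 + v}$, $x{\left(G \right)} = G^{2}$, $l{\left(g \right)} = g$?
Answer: $-2157$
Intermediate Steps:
$P{\left(j \right)} = 0$ ($P{\left(j \right)} = 0^{2} = 0$)
$D = 20$ ($D = 12 + 8 = 20$)
$v = 6$ ($v = 6 + 0 = 6$)
$Q{\left(f,y \right)} = \frac{25}{2} + \frac{f}{8}$ ($Q{\left(f,y \right)} = 12 - 3 \frac{f + 4}{-30 + 6} = 12 - 3 \frac{4 + f}{-24} = 12 - 3 \left(4 + f\right) \left(- \frac{1}{24}\right) = 12 - 3 \left(- \frac{1}{6} - \frac{f}{24}\right) = 12 + \left(\frac{1}{2} + \frac{f}{8}\right) = \frac{25}{2} + \frac{f}{8}$)
$Q{\left(D,9 \right)} - 2172 = \left(\frac{25}{2} + \frac{1}{8} \cdot 20\right) - 2172 = \left(\frac{25}{2} + \frac{5}{2}\right) - 2172 = 15 - 2172 = -2157$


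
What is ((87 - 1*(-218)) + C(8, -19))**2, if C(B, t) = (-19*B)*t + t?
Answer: 10074276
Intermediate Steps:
C(B, t) = t - 19*B*t (C(B, t) = -19*B*t + t = t - 19*B*t)
((87 - 1*(-218)) + C(8, -19))**2 = ((87 - 1*(-218)) - 19*(1 - 19*8))**2 = ((87 + 218) - 19*(1 - 152))**2 = (305 - 19*(-151))**2 = (305 + 2869)**2 = 3174**2 = 10074276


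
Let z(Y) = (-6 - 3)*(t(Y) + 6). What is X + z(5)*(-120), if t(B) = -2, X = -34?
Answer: 4286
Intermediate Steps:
z(Y) = -36 (z(Y) = (-6 - 3)*(-2 + 6) = -9*4 = -36)
X + z(5)*(-120) = -34 - 36*(-120) = -34 + 4320 = 4286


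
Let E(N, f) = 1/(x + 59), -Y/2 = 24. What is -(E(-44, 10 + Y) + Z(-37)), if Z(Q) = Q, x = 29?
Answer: 3255/88 ≈ 36.989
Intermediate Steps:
Y = -48 (Y = -2*24 = -48)
E(N, f) = 1/88 (E(N, f) = 1/(29 + 59) = 1/88)
-(E(-44, 10 + Y) + Z(-37)) = -(1/88 - 37) = -1*(-3255/88) = 3255/88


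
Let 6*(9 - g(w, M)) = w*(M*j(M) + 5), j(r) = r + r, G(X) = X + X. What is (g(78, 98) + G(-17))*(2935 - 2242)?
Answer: -173107242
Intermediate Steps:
G(X) = 2*X
j(r) = 2*r
g(w, M) = 9 - w*(5 + 2*M²)/6 (g(w, M) = 9 - w*(M*(2*M) + 5)/6 = 9 - w*(2*M² + 5)/6 = 9 - w*(5 + 2*M²)/6)
(g(78, 98) + G(-17))*(2935 - 2242) = ((9 - ⅚*78 - ⅓*78*98²) + 2*(-17))*(2935 - 2242) = ((9 - 65 - ⅓*78*9604) - 34)*693 = ((9 - 65 - 249704) - 34)*693 = (-249760 - 34)*693 = -249794*693 = -173107242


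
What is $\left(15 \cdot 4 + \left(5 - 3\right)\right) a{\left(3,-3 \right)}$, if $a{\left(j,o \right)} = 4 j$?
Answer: $744$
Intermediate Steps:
$\left(15 \cdot 4 + \left(5 - 3\right)\right) a{\left(3,-3 \right)} = \left(15 \cdot 4 + \left(5 - 3\right)\right) 4 \cdot 3 = \left(60 + \left(5 - 3\right)\right) 12 = \left(60 + 2\right) 12 = 62 \cdot 12 = 744$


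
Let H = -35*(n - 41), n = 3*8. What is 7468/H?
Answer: 7468/595 ≈ 12.551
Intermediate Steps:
n = 24
H = 595 (H = -35*(24 - 41) = -35*(-17) = 595)
7468/H = 7468/595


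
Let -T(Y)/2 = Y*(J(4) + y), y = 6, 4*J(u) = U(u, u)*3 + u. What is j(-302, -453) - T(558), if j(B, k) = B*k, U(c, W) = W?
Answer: 147966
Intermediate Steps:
J(u) = u (J(u) = (u*3 + u)/4 = (3*u + u)/4 = (4*u)/4 = u)
T(Y) = -20*Y (T(Y) = -2*Y*(4 + 6) = -2*Y*10 = -20*Y)
j(-302, -453) - T(558) = -302*(-453) - (-20)*558 = 136806 - 1*(-11160) = 136806 + 11160 = 147966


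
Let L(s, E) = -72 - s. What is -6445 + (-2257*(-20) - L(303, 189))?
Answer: 39070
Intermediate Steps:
-6445 + (-2257*(-20) - L(303, 189)) = -6445 + (-2257*(-20) - (-72 - 1*303)) = -6445 + (45140 - (-72 - 303)) = -6445 + (45140 - 1*(-375)) = -6445 + (45140 + 375) = -6445 + 45515 = 39070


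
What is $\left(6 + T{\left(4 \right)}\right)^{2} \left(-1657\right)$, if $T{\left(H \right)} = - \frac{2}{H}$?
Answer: $- \frac{200497}{4} \approx -50124.0$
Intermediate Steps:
$\left(6 + T{\left(4 \right)}\right)^{2} \left(-1657\right) = \left(6 - \frac{2}{4}\right)^{2} \left(-1657\right) = \left(6 - \frac{1}{2}\right)^{2} \left(-1657\right) = \left(\frac{11}{2}\right)^{2} \left(-1657\right) = \frac{121}{4} \left(-1657\right) = - \frac{200497}{4}$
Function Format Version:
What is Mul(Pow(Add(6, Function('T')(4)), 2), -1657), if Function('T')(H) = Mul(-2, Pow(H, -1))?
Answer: Rational(-200497, 4) ≈ -50124.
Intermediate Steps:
Mul(Pow(Add(6, Function('T')(4)), 2), -1657) = Mul(Pow(Add(6, Mul(-2, Pow(4, -1))), 2), -1657) = Mul(Pow(Add(6, Mul(-2, Rational(1, 4))), 2), -1657) = Mul(Pow(Add(6, Rational(-1, 2)), 2), -1657) = Mul(Pow(Rational(11, 2), 2), -1657) = Mul(Rational(121, 4), -1657) = Rational(-200497, 4)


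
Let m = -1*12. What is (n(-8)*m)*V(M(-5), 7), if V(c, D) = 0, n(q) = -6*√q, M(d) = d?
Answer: 0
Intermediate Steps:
m = -12
(n(-8)*m)*V(M(-5), 7) = (-12*I*√2*(-12))*0 = (144*I*√2)*0 = 0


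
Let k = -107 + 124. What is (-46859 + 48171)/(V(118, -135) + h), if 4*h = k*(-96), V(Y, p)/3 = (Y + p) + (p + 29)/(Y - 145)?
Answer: -11808/4025 ≈ -2.9337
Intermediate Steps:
k = 17
V(Y, p) = 3*Y + 3*p + 3*(29 + p)/(-145 + Y) (V(Y, p) = 3*((Y + p) + (p + 29)/(Y - 145)) = 3*((Y + p) + (29 + p)/(-145 + Y)) = 3*(Y + p + (29 + p)/(-145 + Y)) = 3*Y + 3*p + 3*(29 + p)/(-145 + Y))
h = -408 (h = (17*(-96))/4 = (1/4)*(-1632) = -408)
(-46859 + 48171)/(V(118, -135) + h) = (-46859 + 48171)/(3*(29 + 118**2 - 145*118 - 144*(-135) + 118*(-135))/(-145 + 118) - 408) = 1312/(3*(29 + 13924 - 17110 + 19440 - 15930)/(-27) - 408) = 1312/(3*(-1/27)*353 - 408) = 1312/(-353/9 - 408) = 1312/(-4025/9) = 1312*(-9/4025) = -11808/4025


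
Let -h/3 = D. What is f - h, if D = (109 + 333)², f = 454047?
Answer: 1040139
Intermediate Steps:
D = 195364 (D = 442² = 195364)
h = -586092 (h = -3*195364 = -586092)
f - h = 454047 - 1*(-586092) = 454047 + 586092 = 1040139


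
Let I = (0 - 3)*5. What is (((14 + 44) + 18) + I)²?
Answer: 3721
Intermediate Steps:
I = -15 (I = -3*5 = -15)
(((14 + 44) + 18) + I)² = (((14 + 44) + 18) - 15)² = ((58 + 18) - 15)² = (76 - 15)² = 61² = 3721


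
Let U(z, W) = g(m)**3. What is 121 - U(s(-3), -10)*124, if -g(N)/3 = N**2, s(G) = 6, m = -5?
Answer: 52312621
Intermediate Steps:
g(N) = -3*N**2
U(z, W) = -421875 (U(z, W) = (-3*(-5)**2)**3 = (-3*25)**3 = (-75)**3 = -421875)
121 - U(s(-3), -10)*124 = 121 - 1*(-421875)*124 = 121 + 421875*124 = 121 + 52312500 = 52312621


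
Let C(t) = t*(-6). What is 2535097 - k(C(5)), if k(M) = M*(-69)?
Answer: 2533027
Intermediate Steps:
C(t) = -6*t
k(M) = -69*M
2535097 - k(C(5)) = 2535097 - (-69)*(-6*5) = 2535097 - (-69)*(-30) = 2535097 - 1*2070 = 2535097 - 2070 = 2533027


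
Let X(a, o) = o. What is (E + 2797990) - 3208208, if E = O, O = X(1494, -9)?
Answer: -410227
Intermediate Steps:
O = -9
E = -9
(E + 2797990) - 3208208 = (-9 + 2797990) - 3208208 = 2797981 - 3208208 = -410227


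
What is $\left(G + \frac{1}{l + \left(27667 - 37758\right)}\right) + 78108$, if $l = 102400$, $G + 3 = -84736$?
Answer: $- \frac{612100978}{92309} \approx -6631.0$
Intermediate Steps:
$G = -84739$ ($G = -3 - 84736 = -84739$)
$\left(G + \frac{1}{l + \left(27667 - 37758\right)}\right) + 78108 = \left(-84739 + \frac{1}{102400 + \left(27667 - 37758\right)}\right) + 78108 = \left(-84739 + \frac{1}{102400 - 10091}\right) + 78108 = \left(-84739 + \frac{1}{92309}\right) + 78108 = - \frac{7822172350}{92309} + 78108 = - \frac{612100978}{92309}$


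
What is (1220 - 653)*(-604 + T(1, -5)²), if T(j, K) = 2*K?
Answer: -285768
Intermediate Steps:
(1220 - 653)*(-604 + T(1, -5)²) = (1220 - 653)*(-604 + (2*(-5))²) = 567*(-604 + (-10)²) = 567*(-604 + 100) = 567*(-504) = -285768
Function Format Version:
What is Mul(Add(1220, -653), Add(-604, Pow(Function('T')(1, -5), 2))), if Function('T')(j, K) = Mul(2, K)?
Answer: -285768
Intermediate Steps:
Mul(Add(1220, -653), Add(-604, Pow(Function('T')(1, -5), 2))) = Mul(Add(1220, -653), Add(-604, Pow(Mul(2, -5), 2))) = Mul(567, Add(-604, Pow(-10, 2))) = Mul(567, Add(-604, 100)) = Mul(567, -504) = -285768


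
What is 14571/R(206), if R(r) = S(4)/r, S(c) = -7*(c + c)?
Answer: -1500813/28 ≈ -53600.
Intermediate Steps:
S(c) = -14*c
R(r) = -56/r (R(r) = (-14*4)/r = -56/r)
14571/R(206) = 14571/((-56/206)) = 14571/((-56*1/206)) = 14571/(-28/103) = 14571*(-103/28) = -1500813/28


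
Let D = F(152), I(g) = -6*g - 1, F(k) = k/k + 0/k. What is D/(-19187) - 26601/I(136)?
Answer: 510392570/15675779 ≈ 32.559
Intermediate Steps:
F(k) = 1 (F(k) = 1 + 0 = 1)
I(g) = -1 - 6*g
D = 1
D/(-19187) - 26601/I(136) = 1/(-19187) - 26601/(-1 - 6*136) = 1*(-1/19187) - 26601/(-1 - 816) = -1/19187 - 26601/(-817) = -1/19187 - 26601*(-1/817) = -1/19187 + 26601/817 = 510392570/15675779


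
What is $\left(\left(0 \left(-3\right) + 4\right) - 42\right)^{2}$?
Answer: $1444$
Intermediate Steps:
$\left(\left(0 \left(-3\right) + 4\right) - 42\right)^{2} = \left(\left(0 + 4\right) - 42\right)^{2} = \left(4 - 42\right)^{2} = \left(-38\right)^{2} = 1444$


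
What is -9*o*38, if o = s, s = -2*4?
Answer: 2736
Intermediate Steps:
s = -8
o = -8
-9*o*38 = -9*(-8)*38 = 72*38 = 2736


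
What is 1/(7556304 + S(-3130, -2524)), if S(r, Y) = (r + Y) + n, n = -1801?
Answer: 1/7548849 ≈ 1.3247e-7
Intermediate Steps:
S(r, Y) = -1801 + Y + r (S(r, Y) = (r + Y) - 1801 = (Y + r) - 1801 = -1801 + Y + r)
1/(7556304 + S(-3130, -2524)) = 1/(7556304 + (-1801 - 2524 - 3130)) = 1/(7556304 - 7455) = 1/7548849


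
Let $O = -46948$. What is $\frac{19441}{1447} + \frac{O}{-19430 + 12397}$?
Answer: $\frac{204662309}{10176751} \approx 20.111$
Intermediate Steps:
$\frac{19441}{1447} + \frac{O}{-19430 + 12397} = \frac{19441}{1447} - \frac{46948}{-19430 + 12397} = 19441 \cdot \frac{1}{1447} - \frac{46948}{-7033} = \frac{19441}{1447} - - \frac{46948}{7033} = \frac{19441}{1447} + \frac{46948}{7033} = \frac{204662309}{10176751}$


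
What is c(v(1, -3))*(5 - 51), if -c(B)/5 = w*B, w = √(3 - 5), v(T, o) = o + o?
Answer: -1380*I*√2 ≈ -1951.6*I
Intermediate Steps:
v(T, o) = 2*o
w = I*√2 (w = √(-2) = I*√2 ≈ 1.4142*I)
c(B) = -5*I*B*√2 (c(B) = -5*I*√2*B = -5*I*B*√2)
c(v(1, -3))*(5 - 51) = (-5*I*2*(-3)*√2)*(5 - 51) = -5*I*(-6)*√2*(-46) = (30*I*√2)*(-46) = -1380*I*√2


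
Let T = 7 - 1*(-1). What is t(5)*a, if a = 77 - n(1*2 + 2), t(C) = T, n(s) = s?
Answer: 584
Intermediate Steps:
T = 8 (T = 7 + 1 = 8)
t(C) = 8
a = 73 (a = 77 - (1*2 + 2) = 77 - (2 + 2) = 77 - 1*4 = 77 - 4 = 73)
t(5)*a = 8*73 = 584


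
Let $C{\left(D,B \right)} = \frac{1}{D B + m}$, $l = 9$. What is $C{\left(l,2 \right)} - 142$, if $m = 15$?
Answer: $- \frac{4685}{33} \approx -141.97$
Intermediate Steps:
$C{\left(D,B \right)} = \frac{1}{15 + B D}$ ($C{\left(D,B \right)} = \frac{1}{D B + 15} = \frac{1}{B D + 15} = \frac{1}{15 + B D}$)
$C{\left(l,2 \right)} - 142 = \frac{1}{15 + 2 \cdot 9} - 142 = \frac{1}{15 + 18} - 142 = \frac{1}{33} - 142 = - \frac{4685}{33}$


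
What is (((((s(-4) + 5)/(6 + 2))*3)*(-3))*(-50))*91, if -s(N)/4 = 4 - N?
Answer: -552825/4 ≈ -1.3821e+5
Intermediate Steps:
s(N) = -16 + 4*N (s(N) = -4*(4 - N) = -16 + 4*N)
(((((s(-4) + 5)/(6 + 2))*3)*(-3))*(-50))*91 = ((((((-16 + 4*(-4)) + 5)/(6 + 2))*3)*(-3))*(-50))*91 = ((((((-16 - 16) + 5)/8)*3)*(-3))*(-50))*91 = (((((-32 + 5)*(1/8))*3)*(-3))*(-50))*91 = (((-27*1/8*3)*(-3))*(-50))*91 = ((-27/8*3*(-3))*(-50))*91 = (-81/8*(-3)*(-50))*91 = ((243/8)*(-50))*91 = -6075/4*91 = -552825/4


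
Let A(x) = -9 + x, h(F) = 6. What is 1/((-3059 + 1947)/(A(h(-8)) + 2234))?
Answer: -2231/1112 ≈ -2.0063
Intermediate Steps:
1/((-3059 + 1947)/(A(h(-8)) + 2234)) = 1/((-3059 + 1947)/((-9 + 6) + 2234)) = 1/(-1112/(-3 + 2234)) = 1/(-1112/2231) = -2231/1112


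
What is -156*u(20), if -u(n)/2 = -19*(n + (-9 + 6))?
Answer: -100776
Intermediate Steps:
u(n) = -114 + 38*n (u(n) = -(-38)*(n + (-9 + 6)) = -(-38)*(n - 3) = -(-38)*(-3 + n) = -2*(57 - 19*n) = -114 + 38*n)
-156*u(20) = -156*(-114 + 38*20) = -156*(-114 + 760) = -156*646 = -100776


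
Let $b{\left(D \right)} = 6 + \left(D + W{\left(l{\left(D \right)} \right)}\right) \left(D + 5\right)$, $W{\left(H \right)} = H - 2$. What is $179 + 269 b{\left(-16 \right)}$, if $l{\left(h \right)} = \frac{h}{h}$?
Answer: $52096$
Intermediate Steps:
$l{\left(h \right)} = 1$
$W{\left(H \right)} = -2 + H$
$b{\left(D \right)} = 6 + \left(-1 + D\right) \left(5 + D\right)$ ($b{\left(D \right)} = 6 + \left(D + \left(-2 + 1\right)\right) \left(D + 5\right) = 6 + \left(D - 1\right) \left(5 + D\right) = 6 + \left(-1 + D\right) \left(5 + D\right)$)
$179 + 269 b{\left(-16 \right)} = 179 + 269 \left(1 + \left(-16\right)^{2} + 4 \left(-16\right)\right) = 179 + 269 \left(1 + 256 - 64\right) = 179 + 269 \cdot 193 = 179 + 51917 = 52096$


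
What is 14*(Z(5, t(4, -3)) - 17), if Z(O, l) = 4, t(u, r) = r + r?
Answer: -182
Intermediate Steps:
t(u, r) = 2*r
14*(Z(5, t(4, -3)) - 17) = 14*(4 - 17) = 14*(-13) = -182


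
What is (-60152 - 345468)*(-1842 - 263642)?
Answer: 107685620080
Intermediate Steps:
(-60152 - 345468)*(-1842 - 263642) = -405620*(-265484) = 107685620080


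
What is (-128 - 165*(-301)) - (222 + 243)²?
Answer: -166688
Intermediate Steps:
(-128 - 165*(-301)) - (222 + 243)² = (-128 + 49665) - 1*465² = 49537 - 1*216225 = 49537 - 216225 = -166688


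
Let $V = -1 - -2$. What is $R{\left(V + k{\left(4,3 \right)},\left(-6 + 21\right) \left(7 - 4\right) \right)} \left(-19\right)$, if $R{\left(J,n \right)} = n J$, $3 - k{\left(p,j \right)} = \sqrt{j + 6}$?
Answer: $-855$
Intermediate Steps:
$V = 1$ ($V = -1 + 2 = 1$)
$k{\left(p,j \right)} = 3 - \sqrt{6 + j}$ ($k{\left(p,j \right)} = 3 - \sqrt{j + 6} = 3 - \sqrt{6 + j}$)
$R{\left(J,n \right)} = J n$
$R{\left(V + k{\left(4,3 \right)},\left(-6 + 21\right) \left(7 - 4\right) \right)} \left(-19\right) = \left(1 + \left(3 - \sqrt{6 + 3}\right)\right) \left(-6 + 21\right) \left(7 - 4\right) \left(-19\right) = \left(1 + \left(3 - \sqrt{9}\right)\right) 15 \cdot 3 \left(-19\right) = \left(1 + \left(3 - 3\right)\right) 45 \left(-19\right) = \left(1 + 0\right) 45 \left(-19\right) = 1 \cdot 45 \left(-19\right) = 45 \left(-19\right) = -855$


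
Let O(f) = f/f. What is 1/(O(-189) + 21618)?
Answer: 1/21619 ≈ 4.6256e-5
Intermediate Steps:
O(f) = 1
1/(O(-189) + 21618) = 1/(1 + 21618) = 1/21619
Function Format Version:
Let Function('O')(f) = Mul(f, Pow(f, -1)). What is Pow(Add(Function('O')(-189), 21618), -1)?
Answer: Rational(1, 21619) ≈ 4.6256e-5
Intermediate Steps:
Function('O')(f) = 1
Pow(Add(Function('O')(-189), 21618), -1) = Pow(Add(1, 21618), -1) = Pow(21619, -1) = Rational(1, 21619)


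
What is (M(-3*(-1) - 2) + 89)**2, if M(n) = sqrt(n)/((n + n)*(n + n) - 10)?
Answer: 284089/36 ≈ 7891.4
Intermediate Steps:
M(n) = sqrt(n)/(-10 + 4*n**2) (M(n) = sqrt(n)/((2*n)*(2*n) - 10) = sqrt(n)/(4*n**2 - 10) = sqrt(n)/(-10 + 4*n**2))
(M(-3*(-1) - 2) + 89)**2 = (sqrt(-3*(-1) - 2)/(2*(-5 + 2*(-3*(-1) - 2)**2)) + 89)**2 = (sqrt(3 - 2)/(2*(-5 + 2*(3 - 2)**2)) + 89)**2 = (sqrt(1)/(2*(-5 + 2*1**2)) + 89)**2 = ((1/2)*1/(-5 + 2*1) + 89)**2 = ((1/2)*1/(-5 + 2) + 89)**2 = ((1/2)*1/(-3) + 89)**2 = ((1/2)*1*(-1/3) + 89)**2 = (-1/6 + 89)**2 = (533/6)**2 = 284089/36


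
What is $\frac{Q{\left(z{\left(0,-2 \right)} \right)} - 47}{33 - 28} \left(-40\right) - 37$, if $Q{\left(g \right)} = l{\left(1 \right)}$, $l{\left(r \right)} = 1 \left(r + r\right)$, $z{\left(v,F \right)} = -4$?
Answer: $323$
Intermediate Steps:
$l{\left(r \right)} = 2 r$ ($l{\left(r \right)} = 1 \cdot 2 r = 2 r$)
$Q{\left(g \right)} = 2$ ($Q{\left(g \right)} = 2 \cdot 1 = 2$)
$\frac{Q{\left(z{\left(0,-2 \right)} \right)} - 47}{33 - 28} \left(-40\right) - 37 = \frac{2 - 47}{33 - 28} \left(-40\right) - 37 = - \frac{45}{5} \left(-40\right) - 37 = \left(-45\right) \frac{1}{5} \left(-40\right) - 37 = \left(-9\right) \left(-40\right) - 37 = 360 - 37 = 323$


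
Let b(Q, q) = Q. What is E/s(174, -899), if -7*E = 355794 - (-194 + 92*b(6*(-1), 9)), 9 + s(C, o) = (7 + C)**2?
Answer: -89135/57316 ≈ -1.5552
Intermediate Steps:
s(C, o) = -9 + (7 + C)**2
E = -356540/7 (E = -(355794 - (-194 + 92*(6*(-1))))/7 = -(355794 - (-194 + 92*(-6)))/7 = -(355794 - (-194 - 552))/7 = -(355794 - 1*(-746))/7 = -(355794 + 746)/7 = -1/7*356540 = -356540/7 ≈ -50934.)
E/s(174, -899) = -356540/(7*(-9 + (7 + 174)**2)) = -356540/(7*(-9 + 181**2)) = -356540/(7*(-9 + 32761)) = -356540/7/32752 = -356540/7*1/32752 = -89135/57316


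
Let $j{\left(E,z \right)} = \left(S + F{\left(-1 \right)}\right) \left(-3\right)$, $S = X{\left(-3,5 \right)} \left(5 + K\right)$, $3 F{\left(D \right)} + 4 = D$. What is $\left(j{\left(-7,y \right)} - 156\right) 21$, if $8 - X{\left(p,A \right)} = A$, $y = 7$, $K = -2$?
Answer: $-3738$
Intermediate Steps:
$F{\left(D \right)} = - \frac{4}{3} + \frac{D}{3}$
$X{\left(p,A \right)} = 8 - A$
$S = 9$ ($S = \left(8 - 5\right) \left(5 - 2\right) = \left(8 - 5\right) 3 = 3 \cdot 3 = 9$)
$j{\left(E,z \right)} = -22$ ($j{\left(E,z \right)} = \left(9 + \left(- \frac{4}{3} + \frac{1}{3} \left(-1\right)\right)\right) \left(-3\right) = \left(9 - \frac{5}{3}\right) \left(-3\right) = \frac{22}{3} \left(-3\right) = -22$)
$\left(j{\left(-7,y \right)} - 156\right) 21 = \left(-22 - 156\right) 21 = \left(-178\right) 21 = -3738$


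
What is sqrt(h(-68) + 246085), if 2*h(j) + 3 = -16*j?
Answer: sqrt(986510)/2 ≈ 496.62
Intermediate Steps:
h(j) = -3/2 - 8*j (h(j) = -3/2 + (-16*j)/2 = -3/2 - 8*j)
sqrt(h(-68) + 246085) = sqrt((-3/2 - 8*(-68)) + 246085) = sqrt((-3/2 + 544) + 246085) = sqrt(1085/2 + 246085) = sqrt(493255/2) = sqrt(986510)/2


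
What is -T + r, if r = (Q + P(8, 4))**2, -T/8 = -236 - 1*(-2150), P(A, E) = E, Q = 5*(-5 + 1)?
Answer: 15568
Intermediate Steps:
Q = -20 (Q = 5*(-4) = -20)
T = -15312 (T = -8*(-236 - 1*(-2150)) = -8*(-236 + 2150) = -8*1914 = -15312)
r = 256 (r = (-20 + 4)**2 = (-16)**2 = 256)
-T + r = -1*(-15312) + 256 = 15312 + 256 = 15568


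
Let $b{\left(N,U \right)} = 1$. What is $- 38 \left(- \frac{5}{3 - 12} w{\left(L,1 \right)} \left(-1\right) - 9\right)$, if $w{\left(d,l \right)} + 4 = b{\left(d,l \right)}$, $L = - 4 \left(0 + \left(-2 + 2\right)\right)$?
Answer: $\frac{836}{3} \approx 278.67$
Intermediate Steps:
$L = 0$ ($L = - 4 \left(0 + 0\right) = \left(-4\right) 0 = 0$)
$w{\left(d,l \right)} = -3$ ($w{\left(d,l \right)} = -4 + 1 = -3$)
$- 38 \left(- \frac{5}{3 - 12} w{\left(L,1 \right)} \left(-1\right) - 9\right) = - 38 \left(- \frac{5}{3 - 12} \left(-3\right) \left(-1\right) - 9\right) = - 38 \left(- \frac{5}{-9} \left(-3\right) \left(-1\right) - 9\right) = - 38 \left(\left(-5\right) \left(- \frac{1}{9}\right) \left(-3\right) \left(-1\right) - 9\right) = - 38 \left(\frac{5}{9} \left(-3\right) \left(-1\right) - 9\right) = - 38 \left(\left(- \frac{5}{3}\right) \left(-1\right) - 9\right) = - 38 \left(\frac{5}{3} - 9\right) = \left(-38\right) \left(- \frac{22}{3}\right) = \frac{836}{3}$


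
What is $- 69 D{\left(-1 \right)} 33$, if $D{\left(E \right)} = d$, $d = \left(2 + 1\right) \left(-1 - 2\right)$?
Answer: $20493$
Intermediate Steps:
$d = -9$ ($d = 3 \left(-3\right) = -9$)
$D{\left(E \right)} = -9$
$- 69 D{\left(-1 \right)} 33 = \left(-69\right) \left(-9\right) 33 = 621 \cdot 33 = 20493$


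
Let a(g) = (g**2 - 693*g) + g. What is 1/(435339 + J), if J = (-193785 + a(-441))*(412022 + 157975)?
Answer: 1/174344277735 ≈ 5.7358e-12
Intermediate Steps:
a(g) = g**2 - 692*g
J = 174343842396 (J = (-193785 - 441*(-692 - 441))*(412022 + 157975) = (-193785 - 441*(-1133))*569997 = (-193785 + 499653)*569997 = 305868*569997 = 174343842396)
1/(435339 + J) = 1/(435339 + 174343842396) = 1/174344277735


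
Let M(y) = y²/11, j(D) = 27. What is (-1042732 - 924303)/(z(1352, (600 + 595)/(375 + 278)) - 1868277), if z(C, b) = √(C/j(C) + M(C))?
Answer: 1091464975862415/1036666258404233 + 153428730*√2409990/1036666258404233 ≈ 1.0531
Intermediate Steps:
M(y) = y²/11 (M(y) = y²*(1/11) = y²/11)
z(C, b) = √(C²/11 + C/27) (z(C, b) = √(C/27 + C²/11) = √(C²/11 + C/27))
(-1042732 - 924303)/(z(1352, (600 + 595)/(375 + 278)) - 1868277) = (-1042732 - 924303)/(√33*√(1352*(11 + 27*1352))/99 - 1868277) = -1967035/(√33*√(1352*(11 + 36504))/99 - 1868277) = -1967035/(√33*√(1352*36515)/99 - 1868277) = -1967035/(√33*√49368280/99 - 1868277) = -1967035/(√33*(26*√73030)/99 - 1868277) = -1967035/(26*√2409990/99 - 1868277) = -1967035/(-1868277 + 26*√2409990/99)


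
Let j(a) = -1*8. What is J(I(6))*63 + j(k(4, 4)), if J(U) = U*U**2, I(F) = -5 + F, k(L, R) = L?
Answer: 55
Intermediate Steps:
j(a) = -8
J(U) = U**3
J(I(6))*63 + j(k(4, 4)) = (-5 + 6)**3*63 - 8 = 1**3*63 - 8 = 1*63 - 8 = 63 - 8 = 55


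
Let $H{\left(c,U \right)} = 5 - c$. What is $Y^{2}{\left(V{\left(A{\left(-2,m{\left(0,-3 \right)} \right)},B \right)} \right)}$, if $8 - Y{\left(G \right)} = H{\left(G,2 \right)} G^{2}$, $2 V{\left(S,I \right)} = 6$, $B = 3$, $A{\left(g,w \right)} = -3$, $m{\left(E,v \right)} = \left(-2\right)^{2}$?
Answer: $100$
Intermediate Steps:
$m{\left(E,v \right)} = 4$
$V{\left(S,I \right)} = 3$ ($V{\left(S,I \right)} = \frac{1}{2} \cdot 6 = 3$)
$Y{\left(G \right)} = 8 - G^{2} \left(5 - G\right)$ ($Y{\left(G \right)} = 8 - \left(5 - G\right) G^{2} = 8 - G^{2} \left(5 - G\right)$)
$Y^{2}{\left(V{\left(A{\left(-2,m{\left(0,-3 \right)} \right)},B \right)} \right)} = \left(8 + 3^{2} \left(-5 + 3\right)\right)^{2} = \left(8 + 9 \left(-2\right)\right)^{2} = \left(8 - 18\right)^{2} = \left(-10\right)^{2} = 100$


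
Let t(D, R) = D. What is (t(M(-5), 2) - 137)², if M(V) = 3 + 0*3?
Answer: 17956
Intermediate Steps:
M(V) = 3 (M(V) = 3 + 0 = 3)
(t(M(-5), 2) - 137)² = (3 - 137)² = (-134)² = 17956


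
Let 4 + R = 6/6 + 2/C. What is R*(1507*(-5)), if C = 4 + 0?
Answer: 37675/2 ≈ 18838.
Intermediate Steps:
C = 4
R = -5/2 (R = -4 + (6/6 + 2/4) = -4 + (6*(⅙) + 2*(¼)) = -4 + (1 + ½) = -4 + 3/2 = -5/2 ≈ -2.5000)
R*(1507*(-5)) = -7535*(-5)/2 = -5/2*(-7535) = 37675/2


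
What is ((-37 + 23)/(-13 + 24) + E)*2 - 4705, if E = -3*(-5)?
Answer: -51453/11 ≈ -4677.5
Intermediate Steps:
E = 15
((-37 + 23)/(-13 + 24) + E)*2 - 4705 = ((-37 + 23)/(-13 + 24) + 15)*2 - 4705 = (-14/11 + 15)*2 - 4705 = (151/11)*2 - 4705 = 302/11 - 4705 = -51453/11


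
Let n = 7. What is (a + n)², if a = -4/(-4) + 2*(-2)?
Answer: 16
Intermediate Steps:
a = -3 (a = -4*(-¼) - 4 = 1 - 4 = -3)
(a + n)² = (-3 + 7)² = 4² = 16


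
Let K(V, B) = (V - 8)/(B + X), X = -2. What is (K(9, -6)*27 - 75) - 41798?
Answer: -335011/8 ≈ -41876.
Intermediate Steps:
K(V, B) = (-8 + V)/(-2 + B) (K(V, B) = (V - 8)/(B - 2) = (-8 + V)/(-2 + B))
(K(9, -6)*27 - 75) - 41798 = (((-8 + 9)/(-2 - 6))*27 - 75) - 41798 = ((1/(-8))*27 - 75) - 41798 = (-⅛*1*27 - 75) - 41798 = (-⅛*27 - 75) - 41798 = (-27/8 - 75) - 41798 = -627/8 - 41798 = -335011/8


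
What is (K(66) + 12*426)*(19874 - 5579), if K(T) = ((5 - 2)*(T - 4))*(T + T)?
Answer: 424046880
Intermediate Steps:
K(T) = 2*T*(-12 + 3*T) (K(T) = (3*(-4 + T))*(2*T) = (-12 + 3*T)*(2*T) = 2*T*(-12 + 3*T))
(K(66) + 12*426)*(19874 - 5579) = (6*66*(-4 + 66) + 12*426)*(19874 - 5579) = (6*66*62 + 5112)*14295 = (24552 + 5112)*14295 = 29664*14295 = 424046880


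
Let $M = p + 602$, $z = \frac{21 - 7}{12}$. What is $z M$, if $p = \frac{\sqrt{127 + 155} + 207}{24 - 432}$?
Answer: $\frac{572621}{816} - \frac{7 \sqrt{282}}{2448} \approx 701.69$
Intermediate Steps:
$p = - \frac{69}{136} - \frac{\sqrt{282}}{408}$ ($p = \frac{\sqrt{282} + 207}{-408} = \left(207 + \sqrt{282}\right) \left(- \frac{1}{408}\right) = - \frac{69}{136} - \frac{\sqrt{282}}{408} \approx -0.54851$)
$z = \frac{7}{6}$ ($z = \left(21 - 7\right) \frac{1}{12} = 14 \cdot \frac{1}{12} = \frac{7}{6} \approx 1.1667$)
$M = \frac{81803}{136} - \frac{\sqrt{282}}{408}$ ($M = \left(- \frac{69}{136} - \frac{\sqrt{282}}{408}\right) + 602 = \frac{81803}{136} - \frac{\sqrt{282}}{408} \approx 601.45$)
$z M = \frac{7 \left(\frac{81803}{136} - \frac{\sqrt{282}}{408}\right)}{6} = \frac{572621}{816} - \frac{7 \sqrt{282}}{2448}$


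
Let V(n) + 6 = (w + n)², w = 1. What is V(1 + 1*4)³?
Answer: 27000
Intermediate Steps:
V(n) = -6 + (1 + n)²
V(1 + 1*4)³ = (-6 + (1 + (1 + 1*4))²)³ = (-6 + (1 + (1 + 4))²)³ = (-6 + (1 + 5)²)³ = (-6 + 6²)³ = (-6 + 36)³ = 30³ = 27000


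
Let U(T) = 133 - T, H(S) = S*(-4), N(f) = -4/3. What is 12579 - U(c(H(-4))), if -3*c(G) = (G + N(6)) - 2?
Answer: 111976/9 ≈ 12442.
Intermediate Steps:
N(f) = -4/3 (N(f) = -4*⅓ = -4/3)
H(S) = -4*S
c(G) = 10/9 - G/3 (c(G) = -((G - 4/3) - 2)/3 = -((-4/3 + G) - 2)/3 = -(-10/3 + G)/3 = 10/9 - G/3)
12579 - U(c(H(-4))) = 12579 - (133 - (10/9 - (-4)*(-4)/3)) = 12579 - (133 - (10/9 - ⅓*16)) = 12579 - (133 - (10/9 - 16/3)) = 12579 - (133 - 1*(-38/9)) = 12579 - (133 + 38/9) = 12579 - 1*1235/9 = 12579 - 1235/9 = 111976/9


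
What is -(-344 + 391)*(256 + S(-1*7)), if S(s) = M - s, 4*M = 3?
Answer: -49585/4 ≈ -12396.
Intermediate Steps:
M = ¾ (M = (¼)*3 = ¾ ≈ 0.75000)
S(s) = ¾ - s
-(-344 + 391)*(256 + S(-1*7)) = -(-344 + 391)*(256 + (¾ - (-1)*7)) = -47*(256 + (¾ - 1*(-7))) = -47*(256 + (¾ + 7)) = -47*(256 + 31/4) = -47*1055/4 = -1*49585/4 = -49585/4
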